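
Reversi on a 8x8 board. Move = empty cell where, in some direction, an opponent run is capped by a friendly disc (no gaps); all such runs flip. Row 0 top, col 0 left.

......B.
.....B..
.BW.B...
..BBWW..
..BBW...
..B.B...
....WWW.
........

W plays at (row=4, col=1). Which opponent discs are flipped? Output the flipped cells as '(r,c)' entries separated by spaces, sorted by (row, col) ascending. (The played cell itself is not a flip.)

Dir NW: first cell '.' (not opp) -> no flip
Dir N: first cell '.' (not opp) -> no flip
Dir NE: opp run (3,2), next='.' -> no flip
Dir W: first cell '.' (not opp) -> no flip
Dir E: opp run (4,2) (4,3) capped by W -> flip
Dir SW: first cell '.' (not opp) -> no flip
Dir S: first cell '.' (not opp) -> no flip
Dir SE: opp run (5,2), next='.' -> no flip

Answer: (4,2) (4,3)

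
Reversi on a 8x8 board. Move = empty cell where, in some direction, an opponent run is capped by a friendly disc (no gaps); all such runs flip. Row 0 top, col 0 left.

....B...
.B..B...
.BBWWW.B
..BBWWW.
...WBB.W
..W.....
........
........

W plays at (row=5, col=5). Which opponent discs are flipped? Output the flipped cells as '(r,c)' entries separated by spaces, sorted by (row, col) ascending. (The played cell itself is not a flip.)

Dir NW: opp run (4,4) (3,3) (2,2) (1,1), next='.' -> no flip
Dir N: opp run (4,5) capped by W -> flip
Dir NE: first cell '.' (not opp) -> no flip
Dir W: first cell '.' (not opp) -> no flip
Dir E: first cell '.' (not opp) -> no flip
Dir SW: first cell '.' (not opp) -> no flip
Dir S: first cell '.' (not opp) -> no flip
Dir SE: first cell '.' (not opp) -> no flip

Answer: (4,5)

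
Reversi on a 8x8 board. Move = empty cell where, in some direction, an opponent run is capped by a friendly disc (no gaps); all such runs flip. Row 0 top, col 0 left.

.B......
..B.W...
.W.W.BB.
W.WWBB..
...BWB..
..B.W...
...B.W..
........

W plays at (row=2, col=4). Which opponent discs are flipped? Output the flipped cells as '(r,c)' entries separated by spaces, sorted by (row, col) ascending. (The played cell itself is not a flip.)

Answer: (3,4)

Derivation:
Dir NW: first cell '.' (not opp) -> no flip
Dir N: first cell 'W' (not opp) -> no flip
Dir NE: first cell '.' (not opp) -> no flip
Dir W: first cell 'W' (not opp) -> no flip
Dir E: opp run (2,5) (2,6), next='.' -> no flip
Dir SW: first cell 'W' (not opp) -> no flip
Dir S: opp run (3,4) capped by W -> flip
Dir SE: opp run (3,5), next='.' -> no flip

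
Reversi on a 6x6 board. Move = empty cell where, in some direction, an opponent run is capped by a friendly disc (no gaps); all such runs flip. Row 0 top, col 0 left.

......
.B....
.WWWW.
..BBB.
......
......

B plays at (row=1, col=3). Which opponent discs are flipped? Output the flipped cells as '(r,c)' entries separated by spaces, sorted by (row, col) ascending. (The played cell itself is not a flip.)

Dir NW: first cell '.' (not opp) -> no flip
Dir N: first cell '.' (not opp) -> no flip
Dir NE: first cell '.' (not opp) -> no flip
Dir W: first cell '.' (not opp) -> no flip
Dir E: first cell '.' (not opp) -> no flip
Dir SW: opp run (2,2), next='.' -> no flip
Dir S: opp run (2,3) capped by B -> flip
Dir SE: opp run (2,4), next='.' -> no flip

Answer: (2,3)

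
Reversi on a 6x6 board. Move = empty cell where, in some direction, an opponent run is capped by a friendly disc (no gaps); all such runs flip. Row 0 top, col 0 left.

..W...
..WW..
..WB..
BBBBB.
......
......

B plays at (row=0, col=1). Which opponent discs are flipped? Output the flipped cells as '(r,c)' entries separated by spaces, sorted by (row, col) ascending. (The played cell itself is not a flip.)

Dir NW: edge -> no flip
Dir N: edge -> no flip
Dir NE: edge -> no flip
Dir W: first cell '.' (not opp) -> no flip
Dir E: opp run (0,2), next='.' -> no flip
Dir SW: first cell '.' (not opp) -> no flip
Dir S: first cell '.' (not opp) -> no flip
Dir SE: opp run (1,2) capped by B -> flip

Answer: (1,2)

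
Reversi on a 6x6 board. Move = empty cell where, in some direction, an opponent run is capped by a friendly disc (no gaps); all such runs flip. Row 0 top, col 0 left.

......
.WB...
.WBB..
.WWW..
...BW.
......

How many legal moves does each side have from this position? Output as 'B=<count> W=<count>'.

-- B to move --
(0,0): flips 1 -> legal
(0,1): no bracket -> illegal
(0,2): no bracket -> illegal
(1,0): flips 3 -> legal
(2,0): flips 1 -> legal
(2,4): no bracket -> illegal
(3,0): flips 1 -> legal
(3,4): no bracket -> illegal
(3,5): no bracket -> illegal
(4,0): flips 1 -> legal
(4,1): flips 1 -> legal
(4,2): flips 1 -> legal
(4,5): flips 1 -> legal
(5,3): no bracket -> illegal
(5,4): no bracket -> illegal
(5,5): flips 2 -> legal
B mobility = 9
-- W to move --
(0,1): no bracket -> illegal
(0,2): flips 2 -> legal
(0,3): flips 1 -> legal
(1,3): flips 3 -> legal
(1,4): flips 1 -> legal
(2,4): flips 2 -> legal
(3,4): no bracket -> illegal
(4,2): flips 1 -> legal
(5,2): no bracket -> illegal
(5,3): flips 1 -> legal
(5,4): flips 1 -> legal
W mobility = 8

Answer: B=9 W=8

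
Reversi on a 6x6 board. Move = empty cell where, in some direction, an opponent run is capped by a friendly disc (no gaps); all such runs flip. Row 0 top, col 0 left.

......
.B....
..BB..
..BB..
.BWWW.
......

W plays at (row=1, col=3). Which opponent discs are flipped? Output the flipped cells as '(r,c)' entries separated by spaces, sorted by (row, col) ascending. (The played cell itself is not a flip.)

Dir NW: first cell '.' (not opp) -> no flip
Dir N: first cell '.' (not opp) -> no flip
Dir NE: first cell '.' (not opp) -> no flip
Dir W: first cell '.' (not opp) -> no flip
Dir E: first cell '.' (not opp) -> no flip
Dir SW: opp run (2,2), next='.' -> no flip
Dir S: opp run (2,3) (3,3) capped by W -> flip
Dir SE: first cell '.' (not opp) -> no flip

Answer: (2,3) (3,3)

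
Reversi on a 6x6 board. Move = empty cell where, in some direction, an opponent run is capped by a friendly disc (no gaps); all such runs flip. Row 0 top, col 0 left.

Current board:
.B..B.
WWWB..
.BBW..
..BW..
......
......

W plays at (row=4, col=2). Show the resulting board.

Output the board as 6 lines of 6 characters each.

Answer: .B..B.
WWWB..
.BWW..
..WW..
..W...
......

Derivation:
Place W at (4,2); scan 8 dirs for brackets.
Dir NW: first cell '.' (not opp) -> no flip
Dir N: opp run (3,2) (2,2) capped by W -> flip
Dir NE: first cell 'W' (not opp) -> no flip
Dir W: first cell '.' (not opp) -> no flip
Dir E: first cell '.' (not opp) -> no flip
Dir SW: first cell '.' (not opp) -> no flip
Dir S: first cell '.' (not opp) -> no flip
Dir SE: first cell '.' (not opp) -> no flip
All flips: (2,2) (3,2)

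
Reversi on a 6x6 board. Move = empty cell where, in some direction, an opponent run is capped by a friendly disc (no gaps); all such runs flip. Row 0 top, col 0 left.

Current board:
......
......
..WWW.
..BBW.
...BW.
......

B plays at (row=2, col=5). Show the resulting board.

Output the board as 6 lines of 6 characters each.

Place B at (2,5); scan 8 dirs for brackets.
Dir NW: first cell '.' (not opp) -> no flip
Dir N: first cell '.' (not opp) -> no flip
Dir NE: edge -> no flip
Dir W: opp run (2,4) (2,3) (2,2), next='.' -> no flip
Dir E: edge -> no flip
Dir SW: opp run (3,4) capped by B -> flip
Dir S: first cell '.' (not opp) -> no flip
Dir SE: edge -> no flip
All flips: (3,4)

Answer: ......
......
..WWWB
..BBB.
...BW.
......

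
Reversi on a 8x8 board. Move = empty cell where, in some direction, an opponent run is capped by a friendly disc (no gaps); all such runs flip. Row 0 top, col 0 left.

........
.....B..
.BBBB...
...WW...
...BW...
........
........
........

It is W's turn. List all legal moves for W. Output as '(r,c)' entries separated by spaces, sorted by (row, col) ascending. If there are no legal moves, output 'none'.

Answer: (0,6) (1,1) (1,2) (1,3) (1,4) (4,2) (5,2) (5,3)

Derivation:
(0,4): no bracket -> illegal
(0,5): no bracket -> illegal
(0,6): flips 2 -> legal
(1,0): no bracket -> illegal
(1,1): flips 1 -> legal
(1,2): flips 1 -> legal
(1,3): flips 1 -> legal
(1,4): flips 1 -> legal
(1,6): no bracket -> illegal
(2,0): no bracket -> illegal
(2,5): no bracket -> illegal
(2,6): no bracket -> illegal
(3,0): no bracket -> illegal
(3,1): no bracket -> illegal
(3,2): no bracket -> illegal
(3,5): no bracket -> illegal
(4,2): flips 1 -> legal
(5,2): flips 1 -> legal
(5,3): flips 1 -> legal
(5,4): no bracket -> illegal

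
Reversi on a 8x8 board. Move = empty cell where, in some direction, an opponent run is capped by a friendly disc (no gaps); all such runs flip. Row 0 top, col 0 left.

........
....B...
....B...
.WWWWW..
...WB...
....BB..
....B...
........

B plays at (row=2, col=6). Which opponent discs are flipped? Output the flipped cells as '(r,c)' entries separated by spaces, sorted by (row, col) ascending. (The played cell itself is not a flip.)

Dir NW: first cell '.' (not opp) -> no flip
Dir N: first cell '.' (not opp) -> no flip
Dir NE: first cell '.' (not opp) -> no flip
Dir W: first cell '.' (not opp) -> no flip
Dir E: first cell '.' (not opp) -> no flip
Dir SW: opp run (3,5) capped by B -> flip
Dir S: first cell '.' (not opp) -> no flip
Dir SE: first cell '.' (not opp) -> no flip

Answer: (3,5)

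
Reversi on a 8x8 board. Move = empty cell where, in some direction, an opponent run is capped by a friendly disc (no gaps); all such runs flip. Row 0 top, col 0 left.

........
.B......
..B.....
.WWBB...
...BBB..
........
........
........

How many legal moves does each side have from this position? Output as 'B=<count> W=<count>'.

-- B to move --
(2,0): no bracket -> illegal
(2,1): flips 1 -> legal
(2,3): no bracket -> illegal
(3,0): flips 2 -> legal
(4,0): flips 1 -> legal
(4,1): no bracket -> illegal
(4,2): flips 1 -> legal
B mobility = 4
-- W to move --
(0,0): no bracket -> illegal
(0,1): no bracket -> illegal
(0,2): no bracket -> illegal
(1,0): no bracket -> illegal
(1,2): flips 1 -> legal
(1,3): flips 1 -> legal
(2,0): no bracket -> illegal
(2,1): no bracket -> illegal
(2,3): no bracket -> illegal
(2,4): no bracket -> illegal
(2,5): no bracket -> illegal
(3,5): flips 2 -> legal
(3,6): no bracket -> illegal
(4,2): no bracket -> illegal
(4,6): no bracket -> illegal
(5,2): no bracket -> illegal
(5,3): no bracket -> illegal
(5,4): flips 1 -> legal
(5,5): no bracket -> illegal
(5,6): no bracket -> illegal
W mobility = 4

Answer: B=4 W=4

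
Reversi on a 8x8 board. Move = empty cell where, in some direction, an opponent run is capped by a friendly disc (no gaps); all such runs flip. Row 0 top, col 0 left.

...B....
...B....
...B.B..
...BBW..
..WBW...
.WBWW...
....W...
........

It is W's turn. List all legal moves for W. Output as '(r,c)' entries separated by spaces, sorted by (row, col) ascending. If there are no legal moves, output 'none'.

(0,2): no bracket -> illegal
(0,4): no bracket -> illegal
(1,2): no bracket -> illegal
(1,4): no bracket -> illegal
(1,5): flips 1 -> legal
(1,6): no bracket -> illegal
(2,2): flips 1 -> legal
(2,4): flips 2 -> legal
(2,6): no bracket -> illegal
(3,2): flips 3 -> legal
(3,6): no bracket -> illegal
(4,1): no bracket -> illegal
(4,5): no bracket -> illegal
(6,1): no bracket -> illegal
(6,2): flips 1 -> legal
(6,3): no bracket -> illegal

Answer: (1,5) (2,2) (2,4) (3,2) (6,2)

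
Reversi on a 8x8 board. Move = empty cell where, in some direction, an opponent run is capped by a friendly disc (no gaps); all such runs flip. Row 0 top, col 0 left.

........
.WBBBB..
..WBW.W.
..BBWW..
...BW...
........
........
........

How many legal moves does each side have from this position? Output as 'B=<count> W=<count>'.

-- B to move --
(0,0): flips 2 -> legal
(0,1): no bracket -> illegal
(0,2): no bracket -> illegal
(1,0): flips 1 -> legal
(1,6): no bracket -> illegal
(1,7): no bracket -> illegal
(2,0): no bracket -> illegal
(2,1): flips 1 -> legal
(2,5): flips 2 -> legal
(2,7): no bracket -> illegal
(3,1): flips 1 -> legal
(3,6): flips 2 -> legal
(3,7): flips 1 -> legal
(4,5): flips 2 -> legal
(4,6): flips 2 -> legal
(5,3): no bracket -> illegal
(5,4): flips 3 -> legal
(5,5): flips 1 -> legal
B mobility = 11
-- W to move --
(0,1): flips 2 -> legal
(0,2): flips 2 -> legal
(0,3): no bracket -> illegal
(0,4): flips 3 -> legal
(0,5): no bracket -> illegal
(0,6): flips 1 -> legal
(1,6): flips 4 -> legal
(2,1): no bracket -> illegal
(2,5): no bracket -> illegal
(3,1): flips 2 -> legal
(4,1): no bracket -> illegal
(4,2): flips 3 -> legal
(5,2): flips 1 -> legal
(5,3): no bracket -> illegal
(5,4): no bracket -> illegal
W mobility = 8

Answer: B=11 W=8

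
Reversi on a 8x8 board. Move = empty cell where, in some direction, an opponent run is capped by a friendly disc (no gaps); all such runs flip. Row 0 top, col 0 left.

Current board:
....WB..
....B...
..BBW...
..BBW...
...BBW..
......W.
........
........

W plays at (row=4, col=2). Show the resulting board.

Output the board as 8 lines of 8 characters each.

Answer: ....WB..
....B...
..BBW...
..BWW...
..WWWW..
......W.
........
........

Derivation:
Place W at (4,2); scan 8 dirs for brackets.
Dir NW: first cell '.' (not opp) -> no flip
Dir N: opp run (3,2) (2,2), next='.' -> no flip
Dir NE: opp run (3,3) capped by W -> flip
Dir W: first cell '.' (not opp) -> no flip
Dir E: opp run (4,3) (4,4) capped by W -> flip
Dir SW: first cell '.' (not opp) -> no flip
Dir S: first cell '.' (not opp) -> no flip
Dir SE: first cell '.' (not opp) -> no flip
All flips: (3,3) (4,3) (4,4)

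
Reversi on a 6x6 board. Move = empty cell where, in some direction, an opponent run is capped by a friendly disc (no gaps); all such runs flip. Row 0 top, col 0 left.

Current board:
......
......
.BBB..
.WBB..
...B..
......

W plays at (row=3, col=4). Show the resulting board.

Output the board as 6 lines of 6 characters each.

Place W at (3,4); scan 8 dirs for brackets.
Dir NW: opp run (2,3), next='.' -> no flip
Dir N: first cell '.' (not opp) -> no flip
Dir NE: first cell '.' (not opp) -> no flip
Dir W: opp run (3,3) (3,2) capped by W -> flip
Dir E: first cell '.' (not opp) -> no flip
Dir SW: opp run (4,3), next='.' -> no flip
Dir S: first cell '.' (not opp) -> no flip
Dir SE: first cell '.' (not opp) -> no flip
All flips: (3,2) (3,3)

Answer: ......
......
.BBB..
.WWWW.
...B..
......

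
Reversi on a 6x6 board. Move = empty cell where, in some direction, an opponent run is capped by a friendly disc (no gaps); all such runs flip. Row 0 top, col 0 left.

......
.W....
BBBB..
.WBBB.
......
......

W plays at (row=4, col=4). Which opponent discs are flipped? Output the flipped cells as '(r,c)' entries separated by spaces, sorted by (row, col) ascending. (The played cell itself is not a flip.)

Answer: (2,2) (3,3)

Derivation:
Dir NW: opp run (3,3) (2,2) capped by W -> flip
Dir N: opp run (3,4), next='.' -> no flip
Dir NE: first cell '.' (not opp) -> no flip
Dir W: first cell '.' (not opp) -> no flip
Dir E: first cell '.' (not opp) -> no flip
Dir SW: first cell '.' (not opp) -> no flip
Dir S: first cell '.' (not opp) -> no flip
Dir SE: first cell '.' (not opp) -> no flip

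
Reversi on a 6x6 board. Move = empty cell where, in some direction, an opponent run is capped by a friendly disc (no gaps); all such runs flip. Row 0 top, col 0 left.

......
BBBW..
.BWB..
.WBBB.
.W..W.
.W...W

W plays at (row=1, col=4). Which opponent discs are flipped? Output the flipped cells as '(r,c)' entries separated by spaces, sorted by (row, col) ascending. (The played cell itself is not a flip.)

Answer: (2,3) (3,2)

Derivation:
Dir NW: first cell '.' (not opp) -> no flip
Dir N: first cell '.' (not opp) -> no flip
Dir NE: first cell '.' (not opp) -> no flip
Dir W: first cell 'W' (not opp) -> no flip
Dir E: first cell '.' (not opp) -> no flip
Dir SW: opp run (2,3) (3,2) capped by W -> flip
Dir S: first cell '.' (not opp) -> no flip
Dir SE: first cell '.' (not opp) -> no flip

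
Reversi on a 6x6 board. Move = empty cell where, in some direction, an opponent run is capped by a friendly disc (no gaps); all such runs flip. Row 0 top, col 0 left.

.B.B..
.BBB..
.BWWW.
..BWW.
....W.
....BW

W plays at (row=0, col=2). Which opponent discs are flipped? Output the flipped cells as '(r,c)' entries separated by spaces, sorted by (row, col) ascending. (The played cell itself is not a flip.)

Answer: (1,2) (1,3)

Derivation:
Dir NW: edge -> no flip
Dir N: edge -> no flip
Dir NE: edge -> no flip
Dir W: opp run (0,1), next='.' -> no flip
Dir E: opp run (0,3), next='.' -> no flip
Dir SW: opp run (1,1), next='.' -> no flip
Dir S: opp run (1,2) capped by W -> flip
Dir SE: opp run (1,3) capped by W -> flip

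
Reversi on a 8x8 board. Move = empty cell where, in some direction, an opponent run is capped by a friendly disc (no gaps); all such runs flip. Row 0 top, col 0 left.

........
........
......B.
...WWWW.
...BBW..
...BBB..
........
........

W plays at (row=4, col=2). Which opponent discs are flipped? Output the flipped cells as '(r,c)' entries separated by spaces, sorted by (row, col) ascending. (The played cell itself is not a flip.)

Dir NW: first cell '.' (not opp) -> no flip
Dir N: first cell '.' (not opp) -> no flip
Dir NE: first cell 'W' (not opp) -> no flip
Dir W: first cell '.' (not opp) -> no flip
Dir E: opp run (4,3) (4,4) capped by W -> flip
Dir SW: first cell '.' (not opp) -> no flip
Dir S: first cell '.' (not opp) -> no flip
Dir SE: opp run (5,3), next='.' -> no flip

Answer: (4,3) (4,4)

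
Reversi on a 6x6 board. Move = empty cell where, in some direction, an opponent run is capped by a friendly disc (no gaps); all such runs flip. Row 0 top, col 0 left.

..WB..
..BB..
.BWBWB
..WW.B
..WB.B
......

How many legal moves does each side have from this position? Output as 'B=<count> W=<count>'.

-- B to move --
(0,1): flips 1 -> legal
(1,1): no bracket -> illegal
(1,4): no bracket -> illegal
(1,5): no bracket -> illegal
(3,1): flips 1 -> legal
(3,4): no bracket -> illegal
(4,1): flips 2 -> legal
(4,4): no bracket -> illegal
(5,1): no bracket -> illegal
(5,2): flips 3 -> legal
(5,3): no bracket -> illegal
B mobility = 4
-- W to move --
(0,1): no bracket -> illegal
(0,4): flips 2 -> legal
(1,0): flips 1 -> legal
(1,1): no bracket -> illegal
(1,4): flips 1 -> legal
(1,5): no bracket -> illegal
(2,0): flips 1 -> legal
(3,0): no bracket -> illegal
(3,1): no bracket -> illegal
(3,4): no bracket -> illegal
(4,4): flips 1 -> legal
(5,2): no bracket -> illegal
(5,3): flips 1 -> legal
(5,4): flips 1 -> legal
(5,5): no bracket -> illegal
W mobility = 7

Answer: B=4 W=7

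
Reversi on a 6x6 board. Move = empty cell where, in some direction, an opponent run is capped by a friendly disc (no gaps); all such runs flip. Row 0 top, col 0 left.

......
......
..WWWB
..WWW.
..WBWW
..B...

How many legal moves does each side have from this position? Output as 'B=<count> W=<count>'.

-- B to move --
(1,1): no bracket -> illegal
(1,2): flips 3 -> legal
(1,3): flips 2 -> legal
(1,4): no bracket -> illegal
(1,5): no bracket -> illegal
(2,1): flips 4 -> legal
(3,1): no bracket -> illegal
(3,5): no bracket -> illegal
(4,1): flips 1 -> legal
(5,1): no bracket -> illegal
(5,3): no bracket -> illegal
(5,4): no bracket -> illegal
(5,5): no bracket -> illegal
B mobility = 4
-- W to move --
(1,4): no bracket -> illegal
(1,5): no bracket -> illegal
(3,5): no bracket -> illegal
(4,1): no bracket -> illegal
(5,1): no bracket -> illegal
(5,3): flips 1 -> legal
(5,4): flips 1 -> legal
W mobility = 2

Answer: B=4 W=2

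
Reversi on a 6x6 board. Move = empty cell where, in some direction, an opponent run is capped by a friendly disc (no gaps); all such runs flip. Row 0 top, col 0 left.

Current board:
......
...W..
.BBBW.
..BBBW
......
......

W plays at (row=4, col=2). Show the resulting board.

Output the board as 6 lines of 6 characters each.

Place W at (4,2); scan 8 dirs for brackets.
Dir NW: first cell '.' (not opp) -> no flip
Dir N: opp run (3,2) (2,2), next='.' -> no flip
Dir NE: opp run (3,3) capped by W -> flip
Dir W: first cell '.' (not opp) -> no flip
Dir E: first cell '.' (not opp) -> no flip
Dir SW: first cell '.' (not opp) -> no flip
Dir S: first cell '.' (not opp) -> no flip
Dir SE: first cell '.' (not opp) -> no flip
All flips: (3,3)

Answer: ......
...W..
.BBBW.
..BWBW
..W...
......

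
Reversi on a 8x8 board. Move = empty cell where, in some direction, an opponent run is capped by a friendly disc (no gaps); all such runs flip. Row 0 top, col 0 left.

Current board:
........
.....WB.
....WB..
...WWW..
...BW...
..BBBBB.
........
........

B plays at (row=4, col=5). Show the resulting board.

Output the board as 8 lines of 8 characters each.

Place B at (4,5); scan 8 dirs for brackets.
Dir NW: opp run (3,4), next='.' -> no flip
Dir N: opp run (3,5) capped by B -> flip
Dir NE: first cell '.' (not opp) -> no flip
Dir W: opp run (4,4) capped by B -> flip
Dir E: first cell '.' (not opp) -> no flip
Dir SW: first cell 'B' (not opp) -> no flip
Dir S: first cell 'B' (not opp) -> no flip
Dir SE: first cell 'B' (not opp) -> no flip
All flips: (3,5) (4,4)

Answer: ........
.....WB.
....WB..
...WWB..
...BBB..
..BBBBB.
........
........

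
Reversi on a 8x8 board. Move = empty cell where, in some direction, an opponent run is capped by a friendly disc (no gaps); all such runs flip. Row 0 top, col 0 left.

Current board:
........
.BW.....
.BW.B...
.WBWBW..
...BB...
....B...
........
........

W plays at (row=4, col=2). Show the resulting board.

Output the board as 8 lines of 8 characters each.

Answer: ........
.BW.....
.BW.B...
.WWWBW..
..WBB...
....B...
........
........

Derivation:
Place W at (4,2); scan 8 dirs for brackets.
Dir NW: first cell 'W' (not opp) -> no flip
Dir N: opp run (3,2) capped by W -> flip
Dir NE: first cell 'W' (not opp) -> no flip
Dir W: first cell '.' (not opp) -> no flip
Dir E: opp run (4,3) (4,4), next='.' -> no flip
Dir SW: first cell '.' (not opp) -> no flip
Dir S: first cell '.' (not opp) -> no flip
Dir SE: first cell '.' (not opp) -> no flip
All flips: (3,2)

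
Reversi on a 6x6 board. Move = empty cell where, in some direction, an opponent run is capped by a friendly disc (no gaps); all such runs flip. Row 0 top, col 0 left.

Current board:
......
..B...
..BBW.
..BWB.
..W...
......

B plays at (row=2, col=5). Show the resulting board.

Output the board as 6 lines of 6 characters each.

Place B at (2,5); scan 8 dirs for brackets.
Dir NW: first cell '.' (not opp) -> no flip
Dir N: first cell '.' (not opp) -> no flip
Dir NE: edge -> no flip
Dir W: opp run (2,4) capped by B -> flip
Dir E: edge -> no flip
Dir SW: first cell 'B' (not opp) -> no flip
Dir S: first cell '.' (not opp) -> no flip
Dir SE: edge -> no flip
All flips: (2,4)

Answer: ......
..B...
..BBBB
..BWB.
..W...
......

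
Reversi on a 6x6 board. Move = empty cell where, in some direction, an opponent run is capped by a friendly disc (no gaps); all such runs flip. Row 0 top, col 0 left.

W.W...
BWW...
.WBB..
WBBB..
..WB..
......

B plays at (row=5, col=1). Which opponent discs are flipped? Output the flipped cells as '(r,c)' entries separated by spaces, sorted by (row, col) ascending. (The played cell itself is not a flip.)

Dir NW: first cell '.' (not opp) -> no flip
Dir N: first cell '.' (not opp) -> no flip
Dir NE: opp run (4,2) capped by B -> flip
Dir W: first cell '.' (not opp) -> no flip
Dir E: first cell '.' (not opp) -> no flip
Dir SW: edge -> no flip
Dir S: edge -> no flip
Dir SE: edge -> no flip

Answer: (4,2)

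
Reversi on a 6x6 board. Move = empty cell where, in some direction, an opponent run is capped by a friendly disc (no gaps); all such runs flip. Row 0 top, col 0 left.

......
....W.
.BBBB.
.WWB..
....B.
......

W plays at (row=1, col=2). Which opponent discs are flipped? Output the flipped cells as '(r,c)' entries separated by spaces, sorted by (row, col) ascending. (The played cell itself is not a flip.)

Dir NW: first cell '.' (not opp) -> no flip
Dir N: first cell '.' (not opp) -> no flip
Dir NE: first cell '.' (not opp) -> no flip
Dir W: first cell '.' (not opp) -> no flip
Dir E: first cell '.' (not opp) -> no flip
Dir SW: opp run (2,1), next='.' -> no flip
Dir S: opp run (2,2) capped by W -> flip
Dir SE: opp run (2,3), next='.' -> no flip

Answer: (2,2)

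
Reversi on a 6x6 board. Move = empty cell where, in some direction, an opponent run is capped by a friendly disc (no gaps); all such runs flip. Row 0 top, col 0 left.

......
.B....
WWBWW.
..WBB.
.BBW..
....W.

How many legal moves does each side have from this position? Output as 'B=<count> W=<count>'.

-- B to move --
(1,0): no bracket -> illegal
(1,2): flips 1 -> legal
(1,3): flips 1 -> legal
(1,4): flips 3 -> legal
(1,5): flips 1 -> legal
(2,5): flips 2 -> legal
(3,0): no bracket -> illegal
(3,1): flips 2 -> legal
(3,5): no bracket -> illegal
(4,4): flips 1 -> legal
(4,5): no bracket -> illegal
(5,2): flips 1 -> legal
(5,3): flips 1 -> legal
(5,5): no bracket -> illegal
B mobility = 9
-- W to move --
(0,0): no bracket -> illegal
(0,1): flips 1 -> legal
(0,2): flips 1 -> legal
(1,0): no bracket -> illegal
(1,2): flips 1 -> legal
(1,3): no bracket -> illegal
(2,5): flips 1 -> legal
(3,0): no bracket -> illegal
(3,1): no bracket -> illegal
(3,5): flips 2 -> legal
(4,0): flips 2 -> legal
(4,4): flips 1 -> legal
(4,5): flips 1 -> legal
(5,0): flips 1 -> legal
(5,1): flips 2 -> legal
(5,2): flips 1 -> legal
(5,3): no bracket -> illegal
W mobility = 11

Answer: B=9 W=11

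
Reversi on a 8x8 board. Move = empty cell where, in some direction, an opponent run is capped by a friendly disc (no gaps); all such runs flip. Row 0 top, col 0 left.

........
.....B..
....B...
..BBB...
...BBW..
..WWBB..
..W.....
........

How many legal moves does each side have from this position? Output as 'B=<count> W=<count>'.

Answer: B=8 W=7

Derivation:
-- B to move --
(3,5): flips 1 -> legal
(3,6): flips 1 -> legal
(4,1): no bracket -> illegal
(4,2): no bracket -> illegal
(4,6): flips 1 -> legal
(5,1): flips 2 -> legal
(5,6): flips 1 -> legal
(6,1): flips 1 -> legal
(6,3): flips 1 -> legal
(6,4): no bracket -> illegal
(7,1): flips 2 -> legal
(7,2): no bracket -> illegal
(7,3): no bracket -> illegal
B mobility = 8
-- W to move --
(0,4): no bracket -> illegal
(0,5): no bracket -> illegal
(0,6): no bracket -> illegal
(1,3): no bracket -> illegal
(1,4): no bracket -> illegal
(1,6): no bracket -> illegal
(2,1): no bracket -> illegal
(2,2): no bracket -> illegal
(2,3): flips 3 -> legal
(2,5): flips 2 -> legal
(2,6): no bracket -> illegal
(3,1): no bracket -> illegal
(3,5): flips 1 -> legal
(4,1): no bracket -> illegal
(4,2): flips 2 -> legal
(4,6): no bracket -> illegal
(5,6): flips 2 -> legal
(6,3): flips 1 -> legal
(6,4): no bracket -> illegal
(6,5): flips 1 -> legal
(6,6): no bracket -> illegal
W mobility = 7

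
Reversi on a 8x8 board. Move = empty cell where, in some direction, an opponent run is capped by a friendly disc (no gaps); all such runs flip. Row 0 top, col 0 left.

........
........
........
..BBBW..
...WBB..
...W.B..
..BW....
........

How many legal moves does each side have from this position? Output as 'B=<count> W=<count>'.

-- B to move --
(2,4): no bracket -> illegal
(2,5): flips 1 -> legal
(2,6): flips 1 -> legal
(3,6): flips 1 -> legal
(4,2): flips 1 -> legal
(4,6): no bracket -> illegal
(5,2): flips 1 -> legal
(5,4): flips 1 -> legal
(6,4): flips 1 -> legal
(7,2): no bracket -> illegal
(7,3): flips 3 -> legal
(7,4): no bracket -> illegal
B mobility = 8
-- W to move --
(2,1): flips 1 -> legal
(2,2): no bracket -> illegal
(2,3): flips 1 -> legal
(2,4): no bracket -> illegal
(2,5): flips 1 -> legal
(3,1): flips 3 -> legal
(3,6): no bracket -> illegal
(4,1): no bracket -> illegal
(4,2): no bracket -> illegal
(4,6): flips 2 -> legal
(5,1): no bracket -> illegal
(5,2): no bracket -> illegal
(5,4): no bracket -> illegal
(5,6): no bracket -> illegal
(6,1): flips 1 -> legal
(6,4): no bracket -> illegal
(6,5): flips 2 -> legal
(6,6): no bracket -> illegal
(7,1): flips 1 -> legal
(7,2): no bracket -> illegal
(7,3): no bracket -> illegal
W mobility = 8

Answer: B=8 W=8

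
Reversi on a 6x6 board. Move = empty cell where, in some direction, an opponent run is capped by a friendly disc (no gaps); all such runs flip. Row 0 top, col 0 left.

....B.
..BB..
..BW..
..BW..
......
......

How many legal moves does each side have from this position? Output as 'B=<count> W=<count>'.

Answer: B=5 W=6

Derivation:
-- B to move --
(1,4): flips 1 -> legal
(2,4): flips 1 -> legal
(3,4): flips 2 -> legal
(4,2): no bracket -> illegal
(4,3): flips 2 -> legal
(4,4): flips 1 -> legal
B mobility = 5
-- W to move --
(0,1): flips 1 -> legal
(0,2): no bracket -> illegal
(0,3): flips 1 -> legal
(0,5): no bracket -> illegal
(1,1): flips 1 -> legal
(1,4): no bracket -> illegal
(1,5): no bracket -> illegal
(2,1): flips 1 -> legal
(2,4): no bracket -> illegal
(3,1): flips 1 -> legal
(4,1): flips 1 -> legal
(4,2): no bracket -> illegal
(4,3): no bracket -> illegal
W mobility = 6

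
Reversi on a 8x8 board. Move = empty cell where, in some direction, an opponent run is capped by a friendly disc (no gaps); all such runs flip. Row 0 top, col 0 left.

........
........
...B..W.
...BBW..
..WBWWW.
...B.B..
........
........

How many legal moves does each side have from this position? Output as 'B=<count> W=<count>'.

Answer: B=10 W=8

Derivation:
-- B to move --
(1,5): no bracket -> illegal
(1,6): no bracket -> illegal
(1,7): flips 3 -> legal
(2,4): no bracket -> illegal
(2,5): flips 2 -> legal
(2,7): no bracket -> illegal
(3,1): flips 1 -> legal
(3,2): no bracket -> illegal
(3,6): flips 1 -> legal
(3,7): flips 1 -> legal
(4,1): flips 1 -> legal
(4,7): flips 3 -> legal
(5,1): flips 1 -> legal
(5,2): no bracket -> illegal
(5,4): flips 1 -> legal
(5,6): flips 1 -> legal
(5,7): no bracket -> illegal
B mobility = 10
-- W to move --
(1,2): flips 2 -> legal
(1,3): no bracket -> illegal
(1,4): no bracket -> illegal
(2,2): flips 1 -> legal
(2,4): flips 2 -> legal
(2,5): no bracket -> illegal
(3,2): flips 2 -> legal
(5,2): no bracket -> illegal
(5,4): no bracket -> illegal
(5,6): no bracket -> illegal
(6,2): flips 1 -> legal
(6,3): no bracket -> illegal
(6,4): flips 2 -> legal
(6,5): flips 1 -> legal
(6,6): flips 1 -> legal
W mobility = 8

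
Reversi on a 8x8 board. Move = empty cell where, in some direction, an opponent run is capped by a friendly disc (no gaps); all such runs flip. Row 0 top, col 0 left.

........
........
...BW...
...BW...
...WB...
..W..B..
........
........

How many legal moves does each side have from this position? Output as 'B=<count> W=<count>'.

-- B to move --
(1,3): no bracket -> illegal
(1,4): flips 2 -> legal
(1,5): flips 1 -> legal
(2,5): flips 1 -> legal
(3,2): no bracket -> illegal
(3,5): flips 1 -> legal
(4,1): no bracket -> illegal
(4,2): flips 1 -> legal
(4,5): flips 1 -> legal
(5,1): no bracket -> illegal
(5,3): flips 1 -> legal
(5,4): no bracket -> illegal
(6,1): no bracket -> illegal
(6,2): no bracket -> illegal
(6,3): no bracket -> illegal
B mobility = 7
-- W to move --
(1,2): flips 1 -> legal
(1,3): flips 2 -> legal
(1,4): no bracket -> illegal
(2,2): flips 1 -> legal
(3,2): flips 1 -> legal
(3,5): no bracket -> illegal
(4,2): flips 1 -> legal
(4,5): flips 1 -> legal
(4,6): no bracket -> illegal
(5,3): no bracket -> illegal
(5,4): flips 1 -> legal
(5,6): no bracket -> illegal
(6,4): no bracket -> illegal
(6,5): no bracket -> illegal
(6,6): no bracket -> illegal
W mobility = 7

Answer: B=7 W=7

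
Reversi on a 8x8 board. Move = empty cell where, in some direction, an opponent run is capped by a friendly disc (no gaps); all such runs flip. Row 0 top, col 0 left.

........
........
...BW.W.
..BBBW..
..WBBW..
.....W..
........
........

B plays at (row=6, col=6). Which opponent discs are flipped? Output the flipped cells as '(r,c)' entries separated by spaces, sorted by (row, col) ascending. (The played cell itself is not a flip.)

Answer: (5,5)

Derivation:
Dir NW: opp run (5,5) capped by B -> flip
Dir N: first cell '.' (not opp) -> no flip
Dir NE: first cell '.' (not opp) -> no flip
Dir W: first cell '.' (not opp) -> no flip
Dir E: first cell '.' (not opp) -> no flip
Dir SW: first cell '.' (not opp) -> no flip
Dir S: first cell '.' (not opp) -> no flip
Dir SE: first cell '.' (not opp) -> no flip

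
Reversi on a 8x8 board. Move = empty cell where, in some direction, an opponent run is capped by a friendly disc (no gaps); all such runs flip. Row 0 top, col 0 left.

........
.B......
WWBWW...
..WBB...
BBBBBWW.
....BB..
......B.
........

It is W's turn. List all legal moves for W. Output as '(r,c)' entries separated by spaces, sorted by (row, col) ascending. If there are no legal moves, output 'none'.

(0,0): no bracket -> illegal
(0,1): flips 1 -> legal
(0,2): flips 1 -> legal
(1,0): no bracket -> illegal
(1,2): flips 1 -> legal
(1,3): no bracket -> illegal
(2,5): no bracket -> illegal
(3,0): no bracket -> illegal
(3,1): no bracket -> illegal
(3,5): flips 2 -> legal
(5,0): flips 1 -> legal
(5,1): flips 2 -> legal
(5,2): flips 1 -> legal
(5,3): flips 2 -> legal
(5,6): no bracket -> illegal
(5,7): no bracket -> illegal
(6,3): flips 1 -> legal
(6,4): flips 4 -> legal
(6,5): flips 3 -> legal
(6,7): no bracket -> illegal
(7,5): no bracket -> illegal
(7,6): no bracket -> illegal
(7,7): no bracket -> illegal

Answer: (0,1) (0,2) (1,2) (3,5) (5,0) (5,1) (5,2) (5,3) (6,3) (6,4) (6,5)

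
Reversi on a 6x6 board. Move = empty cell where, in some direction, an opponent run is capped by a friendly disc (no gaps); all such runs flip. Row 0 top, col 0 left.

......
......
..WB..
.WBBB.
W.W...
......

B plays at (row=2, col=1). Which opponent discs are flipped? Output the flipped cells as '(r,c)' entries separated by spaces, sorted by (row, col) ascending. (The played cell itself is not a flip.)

Dir NW: first cell '.' (not opp) -> no flip
Dir N: first cell '.' (not opp) -> no flip
Dir NE: first cell '.' (not opp) -> no flip
Dir W: first cell '.' (not opp) -> no flip
Dir E: opp run (2,2) capped by B -> flip
Dir SW: first cell '.' (not opp) -> no flip
Dir S: opp run (3,1), next='.' -> no flip
Dir SE: first cell 'B' (not opp) -> no flip

Answer: (2,2)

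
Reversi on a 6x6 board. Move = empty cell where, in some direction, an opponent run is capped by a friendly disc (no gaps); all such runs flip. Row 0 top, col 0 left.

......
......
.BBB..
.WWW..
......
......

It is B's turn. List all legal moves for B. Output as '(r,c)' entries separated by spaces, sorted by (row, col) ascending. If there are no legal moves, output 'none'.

(2,0): no bracket -> illegal
(2,4): no bracket -> illegal
(3,0): no bracket -> illegal
(3,4): no bracket -> illegal
(4,0): flips 1 -> legal
(4,1): flips 2 -> legal
(4,2): flips 1 -> legal
(4,3): flips 2 -> legal
(4,4): flips 1 -> legal

Answer: (4,0) (4,1) (4,2) (4,3) (4,4)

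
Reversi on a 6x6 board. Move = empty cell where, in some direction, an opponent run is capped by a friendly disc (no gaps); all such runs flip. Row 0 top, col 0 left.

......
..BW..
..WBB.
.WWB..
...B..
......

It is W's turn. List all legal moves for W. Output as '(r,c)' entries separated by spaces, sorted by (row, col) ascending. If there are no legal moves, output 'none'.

(0,1): no bracket -> illegal
(0,2): flips 1 -> legal
(0,3): no bracket -> illegal
(1,1): flips 1 -> legal
(1,4): flips 1 -> legal
(1,5): no bracket -> illegal
(2,1): no bracket -> illegal
(2,5): flips 2 -> legal
(3,4): flips 1 -> legal
(3,5): flips 1 -> legal
(4,2): no bracket -> illegal
(4,4): flips 1 -> legal
(5,2): no bracket -> illegal
(5,3): flips 3 -> legal
(5,4): flips 1 -> legal

Answer: (0,2) (1,1) (1,4) (2,5) (3,4) (3,5) (4,4) (5,3) (5,4)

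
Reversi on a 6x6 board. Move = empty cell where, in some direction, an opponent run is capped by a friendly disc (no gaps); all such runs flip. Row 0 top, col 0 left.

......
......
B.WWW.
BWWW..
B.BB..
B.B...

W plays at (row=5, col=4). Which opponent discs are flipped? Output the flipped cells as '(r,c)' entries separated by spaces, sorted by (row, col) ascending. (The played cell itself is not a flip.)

Dir NW: opp run (4,3) capped by W -> flip
Dir N: first cell '.' (not opp) -> no flip
Dir NE: first cell '.' (not opp) -> no flip
Dir W: first cell '.' (not opp) -> no flip
Dir E: first cell '.' (not opp) -> no flip
Dir SW: edge -> no flip
Dir S: edge -> no flip
Dir SE: edge -> no flip

Answer: (4,3)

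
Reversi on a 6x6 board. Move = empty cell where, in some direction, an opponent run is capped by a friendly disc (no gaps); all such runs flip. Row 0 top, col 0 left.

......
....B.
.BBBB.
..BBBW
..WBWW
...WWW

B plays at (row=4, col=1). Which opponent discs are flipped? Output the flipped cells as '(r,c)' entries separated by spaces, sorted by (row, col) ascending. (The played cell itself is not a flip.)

Answer: (4,2)

Derivation:
Dir NW: first cell '.' (not opp) -> no flip
Dir N: first cell '.' (not opp) -> no flip
Dir NE: first cell 'B' (not opp) -> no flip
Dir W: first cell '.' (not opp) -> no flip
Dir E: opp run (4,2) capped by B -> flip
Dir SW: first cell '.' (not opp) -> no flip
Dir S: first cell '.' (not opp) -> no flip
Dir SE: first cell '.' (not opp) -> no flip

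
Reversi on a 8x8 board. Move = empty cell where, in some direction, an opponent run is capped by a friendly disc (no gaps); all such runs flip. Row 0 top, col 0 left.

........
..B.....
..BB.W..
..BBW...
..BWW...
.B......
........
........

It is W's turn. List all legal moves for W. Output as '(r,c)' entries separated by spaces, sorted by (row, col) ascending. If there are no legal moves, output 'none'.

Answer: (0,1) (1,1) (1,3) (2,1) (3,1) (4,1)

Derivation:
(0,1): flips 2 -> legal
(0,2): no bracket -> illegal
(0,3): no bracket -> illegal
(1,1): flips 2 -> legal
(1,3): flips 2 -> legal
(1,4): no bracket -> illegal
(2,1): flips 1 -> legal
(2,4): no bracket -> illegal
(3,1): flips 2 -> legal
(4,0): no bracket -> illegal
(4,1): flips 1 -> legal
(5,0): no bracket -> illegal
(5,2): no bracket -> illegal
(5,3): no bracket -> illegal
(6,0): no bracket -> illegal
(6,1): no bracket -> illegal
(6,2): no bracket -> illegal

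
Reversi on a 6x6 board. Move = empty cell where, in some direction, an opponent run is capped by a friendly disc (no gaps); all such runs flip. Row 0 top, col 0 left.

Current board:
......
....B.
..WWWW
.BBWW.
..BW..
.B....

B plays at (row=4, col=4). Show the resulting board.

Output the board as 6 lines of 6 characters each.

Answer: ......
....B.
..WWBW
.BBWB.
..BBB.
.B....

Derivation:
Place B at (4,4); scan 8 dirs for brackets.
Dir NW: opp run (3,3) (2,2), next='.' -> no flip
Dir N: opp run (3,4) (2,4) capped by B -> flip
Dir NE: first cell '.' (not opp) -> no flip
Dir W: opp run (4,3) capped by B -> flip
Dir E: first cell '.' (not opp) -> no flip
Dir SW: first cell '.' (not opp) -> no flip
Dir S: first cell '.' (not opp) -> no flip
Dir SE: first cell '.' (not opp) -> no flip
All flips: (2,4) (3,4) (4,3)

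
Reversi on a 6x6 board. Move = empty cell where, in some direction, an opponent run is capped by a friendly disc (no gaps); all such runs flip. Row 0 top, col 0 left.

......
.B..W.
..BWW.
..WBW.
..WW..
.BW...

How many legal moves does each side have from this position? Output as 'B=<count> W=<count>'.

-- B to move --
(0,3): no bracket -> illegal
(0,4): no bracket -> illegal
(0,5): no bracket -> illegal
(1,2): no bracket -> illegal
(1,3): flips 1 -> legal
(1,5): flips 1 -> legal
(2,1): no bracket -> illegal
(2,5): flips 2 -> legal
(3,1): flips 1 -> legal
(3,5): flips 1 -> legal
(4,1): no bracket -> illegal
(4,4): no bracket -> illegal
(4,5): no bracket -> illegal
(5,3): flips 2 -> legal
(5,4): no bracket -> illegal
B mobility = 6
-- W to move --
(0,0): no bracket -> illegal
(0,1): no bracket -> illegal
(0,2): no bracket -> illegal
(1,0): no bracket -> illegal
(1,2): flips 1 -> legal
(1,3): no bracket -> illegal
(2,0): no bracket -> illegal
(2,1): flips 1 -> legal
(3,1): no bracket -> illegal
(4,0): no bracket -> illegal
(4,1): no bracket -> illegal
(4,4): no bracket -> illegal
(5,0): flips 1 -> legal
W mobility = 3

Answer: B=6 W=3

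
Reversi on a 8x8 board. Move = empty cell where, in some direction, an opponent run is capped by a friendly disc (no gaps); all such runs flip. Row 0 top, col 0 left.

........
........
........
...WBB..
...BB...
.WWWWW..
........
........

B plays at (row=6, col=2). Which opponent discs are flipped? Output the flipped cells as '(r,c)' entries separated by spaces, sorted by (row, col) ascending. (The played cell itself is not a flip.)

Dir NW: opp run (5,1), next='.' -> no flip
Dir N: opp run (5,2), next='.' -> no flip
Dir NE: opp run (5,3) capped by B -> flip
Dir W: first cell '.' (not opp) -> no flip
Dir E: first cell '.' (not opp) -> no flip
Dir SW: first cell '.' (not opp) -> no flip
Dir S: first cell '.' (not opp) -> no flip
Dir SE: first cell '.' (not opp) -> no flip

Answer: (5,3)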